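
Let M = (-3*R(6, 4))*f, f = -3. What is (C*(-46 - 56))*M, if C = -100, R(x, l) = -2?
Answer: -183600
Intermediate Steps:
M = -18 (M = -3*(-2)*(-3) = 6*(-3) = -18)
(C*(-46 - 56))*M = -100*(-46 - 56)*(-18) = -100*(-102)*(-18) = 10200*(-18) = -183600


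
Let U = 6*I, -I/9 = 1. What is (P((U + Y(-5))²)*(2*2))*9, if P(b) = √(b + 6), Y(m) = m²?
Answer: 396*√7 ≈ 1047.7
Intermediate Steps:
I = -9 (I = -9*1 = -9)
U = -54 (U = 6*(-9) = -54)
P(b) = √(6 + b)
(P((U + Y(-5))²)*(2*2))*9 = (√(6 + (-54 + (-5)²)²)*(2*2))*9 = (√(6 + (-54 + 25)²)*4)*9 = (√(6 + (-29)²)*4)*9 = (√(6 + 841)*4)*9 = (√847*4)*9 = ((11*√7)*4)*9 = (44*√7)*9 = 396*√7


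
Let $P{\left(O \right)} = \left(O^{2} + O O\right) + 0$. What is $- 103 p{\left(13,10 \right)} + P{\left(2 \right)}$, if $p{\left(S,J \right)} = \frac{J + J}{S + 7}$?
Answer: $-95$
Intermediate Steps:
$p{\left(S,J \right)} = \frac{2 J}{7 + S}$
$P{\left(O \right)} = 2 O^{2}$ ($P{\left(O \right)} = \left(O^{2} + O^{2}\right) + 0 = 2 O^{2} + 0 = 2 O^{2}$)
$- 103 p{\left(13,10 \right)} + P{\left(2 \right)} = - 103 \cdot 2 \cdot 10 \frac{1}{7 + 13} + 2 \cdot 2^{2} = - 103 \cdot 2 \cdot 10 \cdot \frac{1}{20} + 2 \cdot 4 = - 103 \cdot 2 \cdot 10 \cdot \frac{1}{20} + 8 = \left(-103\right) 1 + 8 = -103 + 8 = -95$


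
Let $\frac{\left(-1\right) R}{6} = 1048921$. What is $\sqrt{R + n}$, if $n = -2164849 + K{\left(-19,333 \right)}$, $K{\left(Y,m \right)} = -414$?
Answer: $i \sqrt{8458789} \approx 2908.4 i$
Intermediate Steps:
$R = -6293526$ ($R = \left(-6\right) 1048921 = -6293526$)
$n = -2165263$ ($n = -2164849 - 414 = -2165263$)
$\sqrt{R + n} = \sqrt{-6293526 - 2165263} = \sqrt{-8458789} = i \sqrt{8458789}$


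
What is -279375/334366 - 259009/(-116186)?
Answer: 13536084886/9712162019 ≈ 1.3937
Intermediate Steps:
-279375/334366 - 259009/(-116186) = -279375*1/334366 - 259009*(-1/116186) = -279375/334366 + 259009/116186 = 13536084886/9712162019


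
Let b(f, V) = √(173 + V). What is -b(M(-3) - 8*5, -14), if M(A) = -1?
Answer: -√159 ≈ -12.610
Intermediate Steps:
-b(M(-3) - 8*5, -14) = -√(173 - 14) = -√159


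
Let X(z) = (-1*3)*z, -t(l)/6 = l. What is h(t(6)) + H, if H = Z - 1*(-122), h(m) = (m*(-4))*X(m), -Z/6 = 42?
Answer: 15422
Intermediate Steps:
Z = -252 (Z = -6*42 = -252)
t(l) = -6*l
X(z) = -3*z
h(m) = 12*m**2 (h(m) = (m*(-4))*(-3*m) = (-4*m)*(-3*m) = 12*m**2)
H = -130 (H = -252 - 1*(-122) = -252 + 122 = -130)
h(t(6)) + H = 12*(-6*6)**2 - 130 = 12*(-36)**2 - 130 = 12*1296 - 130 = 15552 - 130 = 15422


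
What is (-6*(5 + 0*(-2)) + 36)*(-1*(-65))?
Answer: 390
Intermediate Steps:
(-6*(5 + 0*(-2)) + 36)*(-1*(-65)) = (-6*(5 + 0) + 36)*65 = (-6*5 + 36)*65 = (-30 + 36)*65 = 6*65 = 390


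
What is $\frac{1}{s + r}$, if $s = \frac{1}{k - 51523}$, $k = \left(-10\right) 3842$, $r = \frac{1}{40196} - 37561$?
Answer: $- \frac{3615348828}{135796117278761} \approx -2.6623 \cdot 10^{-5}$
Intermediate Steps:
$r = - \frac{1509801955}{40196}$ ($r = \frac{1}{40196} - 37561 = - \frac{1509801955}{40196} \approx -37561.0$)
$k = -38420$
$s = - \frac{1}{89943}$ ($s = \frac{1}{-38420 - 51523} = \frac{1}{-89943} = - \frac{1}{89943} \approx -1.1118 \cdot 10^{-5}$)
$\frac{1}{s + r} = \frac{1}{- \frac{1}{89943} - \frac{1509801955}{40196}} = \frac{1}{- \frac{135796117278761}{3615348828}} = - \frac{3615348828}{135796117278761}$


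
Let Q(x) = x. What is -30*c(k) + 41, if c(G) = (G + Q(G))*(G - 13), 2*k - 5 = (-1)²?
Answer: 1841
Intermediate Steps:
k = 3 (k = 5/2 + (½)*(-1)² = 5/2 + (½)*1 = 5/2 + ½ = 3)
c(G) = 2*G*(-13 + G) (c(G) = (G + G)*(G - 13) = (2*G)*(-13 + G) = 2*G*(-13 + G))
-30*c(k) + 41 = -60*3*(-13 + 3) + 41 = -60*3*(-10) + 41 = -30*(-60) + 41 = 1800 + 41 = 1841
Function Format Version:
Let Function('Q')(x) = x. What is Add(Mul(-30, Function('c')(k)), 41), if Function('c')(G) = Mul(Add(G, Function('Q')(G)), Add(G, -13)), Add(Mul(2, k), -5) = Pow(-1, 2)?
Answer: 1841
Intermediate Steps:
k = 3 (k = Add(Rational(5, 2), Mul(Rational(1, 2), Pow(-1, 2))) = Add(Rational(5, 2), Mul(Rational(1, 2), 1)) = Add(Rational(5, 2), Rational(1, 2)) = 3)
Function('c')(G) = Mul(2, G, Add(-13, G)) (Function('c')(G) = Mul(Add(G, G), Add(G, -13)) = Mul(Mul(2, G), Add(-13, G)) = Mul(2, G, Add(-13, G)))
Add(Mul(-30, Function('c')(k)), 41) = Add(Mul(-30, Mul(2, 3, Add(-13, 3))), 41) = Add(Mul(-30, Mul(2, 3, -10)), 41) = Add(Mul(-30, -60), 41) = Add(1800, 41) = 1841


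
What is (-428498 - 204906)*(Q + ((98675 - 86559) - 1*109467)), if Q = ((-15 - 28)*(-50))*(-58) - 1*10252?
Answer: 147141649412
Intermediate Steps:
Q = -134952 (Q = -43*(-50)*(-58) - 10252 = 2150*(-58) - 10252 = -124700 - 10252 = -134952)
(-428498 - 204906)*(Q + ((98675 - 86559) - 1*109467)) = (-428498 - 204906)*(-134952 + ((98675 - 86559) - 1*109467)) = -633404*(-134952 + (12116 - 109467)) = -633404*(-134952 - 97351) = -633404*(-232303) = 147141649412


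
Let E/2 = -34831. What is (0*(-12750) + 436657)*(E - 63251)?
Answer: -58037391841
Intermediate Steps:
E = -69662 (E = 2*(-34831) = -69662)
(0*(-12750) + 436657)*(E - 63251) = (0*(-12750) + 436657)*(-69662 - 63251) = (0 + 436657)*(-132913) = 436657*(-132913) = -58037391841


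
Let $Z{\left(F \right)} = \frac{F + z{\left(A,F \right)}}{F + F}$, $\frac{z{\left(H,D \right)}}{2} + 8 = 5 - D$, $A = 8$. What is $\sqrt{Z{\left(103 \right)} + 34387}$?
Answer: $\frac{\sqrt{1459224278}}{206} \approx 185.44$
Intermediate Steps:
$z{\left(H,D \right)} = -6 - 2 D$ ($z{\left(H,D \right)} = -16 + 2 \left(5 - D\right) = -16 - \left(-10 + 2 D\right) = -6 - 2 D$)
$Z{\left(F \right)} = \frac{-6 - F}{2 F}$ ($Z{\left(F \right)} = \frac{F - \left(6 + 2 F\right)}{F + F} = \frac{-6 - F}{2 F}$)
$\sqrt{Z{\left(103 \right)} + 34387} = \sqrt{\frac{-6 - 103}{2 \cdot 103} + 34387} = \sqrt{\frac{1}{2} \cdot \frac{1}{103} \left(-6 - 103\right) + 34387} = \sqrt{\frac{1}{2} \cdot \frac{1}{103} \left(-109\right) + 34387} = \sqrt{- \frac{109}{206} + 34387} = \sqrt{\frac{7083613}{206}} = \frac{\sqrt{1459224278}}{206}$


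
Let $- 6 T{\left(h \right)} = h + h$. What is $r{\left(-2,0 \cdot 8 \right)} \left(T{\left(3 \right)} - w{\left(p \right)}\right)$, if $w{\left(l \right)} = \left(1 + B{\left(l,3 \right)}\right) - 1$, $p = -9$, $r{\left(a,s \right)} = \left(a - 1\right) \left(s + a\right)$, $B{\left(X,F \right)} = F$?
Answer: $-24$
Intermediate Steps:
$r{\left(a,s \right)} = \left(-1 + a\right) \left(a + s\right)$
$w{\left(l \right)} = 3$ ($w{\left(l \right)} = \left(1 + 3\right) - 1 = 4 - 1 = 3$)
$T{\left(h \right)} = - \frac{h}{3}$ ($T{\left(h \right)} = - \frac{h + h}{6} = - \frac{2 h}{6} = - \frac{h}{3}$)
$r{\left(-2,0 \cdot 8 \right)} \left(T{\left(3 \right)} - w{\left(p \right)}\right) = \left(\left(-2\right)^{2} - -2 - 0 \cdot 8 - 2 \cdot 0 \cdot 8\right) \left(\left(- \frac{1}{3}\right) 3 - 3\right) = \left(4 + 2 - 0 - 0\right) \left(-1 - 3\right) = \left(4 + 2 + 0 + 0\right) \left(-4\right) = 6 \left(-4\right) = -24$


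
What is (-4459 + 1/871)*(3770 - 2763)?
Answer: -3910974516/871 ≈ -4.4902e+6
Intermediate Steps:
(-4459 + 1/871)*(3770 - 2763) = (-4459 + 1/871)*1007 = -3883788/871*1007 = -3910974516/871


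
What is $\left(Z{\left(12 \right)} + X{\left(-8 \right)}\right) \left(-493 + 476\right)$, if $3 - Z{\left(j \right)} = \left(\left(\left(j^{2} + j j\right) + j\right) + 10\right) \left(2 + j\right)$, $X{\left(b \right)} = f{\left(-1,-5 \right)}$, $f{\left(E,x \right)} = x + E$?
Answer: $73831$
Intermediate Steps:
$f{\left(E,x \right)} = E + x$
$X{\left(b \right)} = -6$ ($X{\left(b \right)} = -1 - 5 = -6$)
$Z{\left(j \right)} = 3 - \left(2 + j\right) \left(10 + j + 2 j^{2}\right)$ ($Z{\left(j \right)} = 3 - \left(\left(\left(j^{2} + j j\right) + j\right) + 10\right) \left(2 + j\right) = 3 - \left(\left(\left(j^{2} + j^{2}\right) + j\right) + 10\right) \left(2 + j\right) = 3 - \left(\left(2 j^{2} + j\right) + 10\right) \left(2 + j\right) = 3 - \left(\left(j + 2 j^{2}\right) + 10\right) \left(2 + j\right) = 3 - \left(10 + j + 2 j^{2}\right) \left(2 + j\right) = 3 - \left(2 + j\right) \left(10 + j + 2 j^{2}\right)$)
$\left(Z{\left(12 \right)} + X{\left(-8 \right)}\right) \left(-493 + 476\right) = \left(\left(-17 - 144 - 5 \cdot 12^{2} - 2 \cdot 12^{3}\right) - 6\right) \left(-493 + 476\right) = \left(\left(-17 - 144 - 720 - 3456\right) - 6\right) \left(-17\right) = \left(-4337 - 6\right) \left(-17\right) = \left(-4343\right) \left(-17\right) = 73831$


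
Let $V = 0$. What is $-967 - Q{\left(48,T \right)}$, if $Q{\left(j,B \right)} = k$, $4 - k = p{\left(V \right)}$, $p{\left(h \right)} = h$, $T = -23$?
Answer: $-971$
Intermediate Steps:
$k = 4$ ($k = 4 - 0 = 4 + 0 = 4$)
$Q{\left(j,B \right)} = 4$
$-967 - Q{\left(48,T \right)} = -967 - 4 = -971$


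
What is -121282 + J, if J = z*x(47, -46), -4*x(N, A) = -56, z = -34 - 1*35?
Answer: -122248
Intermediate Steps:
z = -69 (z = -34 - 35 = -69)
x(N, A) = 14 (x(N, A) = -1/4*(-56) = 14)
J = -966 (J = -69*14 = -966)
-121282 + J = -121282 - 966 = -122248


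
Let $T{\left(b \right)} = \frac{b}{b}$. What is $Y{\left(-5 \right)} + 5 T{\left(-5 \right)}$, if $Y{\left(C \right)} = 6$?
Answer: $11$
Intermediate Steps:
$T{\left(b \right)} = 1$
$Y{\left(-5 \right)} + 5 T{\left(-5 \right)} = 6 + 5 \cdot 1 = 6 + 5 = 11$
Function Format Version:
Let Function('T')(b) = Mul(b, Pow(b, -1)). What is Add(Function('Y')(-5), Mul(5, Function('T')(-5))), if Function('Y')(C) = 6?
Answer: 11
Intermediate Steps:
Function('T')(b) = 1
Add(Function('Y')(-5), Mul(5, Function('T')(-5))) = Add(6, Mul(5, 1)) = Add(6, 5) = 11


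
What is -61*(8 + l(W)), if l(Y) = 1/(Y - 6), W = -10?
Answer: -7747/16 ≈ -484.19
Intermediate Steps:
l(Y) = 1/(-6 + Y)
-61*(8 + l(W)) = -61*(8 + 1/(-6 - 10)) = -61*(8 + 1/(-16)) = -61*(8 - 1/16) = -61*127/16 = -7747/16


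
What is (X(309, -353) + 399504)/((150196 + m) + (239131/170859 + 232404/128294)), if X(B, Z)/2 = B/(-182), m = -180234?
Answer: -30649944411065655/2304288406018193 ≈ -13.301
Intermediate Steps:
X(B, Z) = -B/91 (X(B, Z) = 2*(B/(-182)) = 2*(B*(-1/182)) = 2*(-B/182) = -B/91)
(X(309, -353) + 399504)/((150196 + m) + (239131/170859 + 232404/128294)) = (-1/91*309 + 399504)/((150196 - 180234) + (239131/170859 + 232404/128294)) = (-309/91 + 399504)/(-30038 + (239131*(1/170859) + 232404*(1/128294))) = 36354555/(91*(-30038 + (239131/170859 + 116202/64147))) = 36354555/(91*(-30038 + 35193693775/10960092273)) = 36354555/(91*(-329184058002599/10960092273)) = (36354555/91)*(-10960092273/329184058002599) = -30649944411065655/2304288406018193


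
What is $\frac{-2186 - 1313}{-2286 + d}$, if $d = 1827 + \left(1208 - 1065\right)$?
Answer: $\frac{3499}{316} \approx 11.073$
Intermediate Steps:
$d = 1970$ ($d = 1827 + \left(1208 - 1065\right) = 1827 + 143 = 1970$)
$\frac{-2186 - 1313}{-2286 + d} = \frac{-2186 - 1313}{-2286 + 1970} = - \frac{3499}{-316} = \left(-3499\right) \left(- \frac{1}{316}\right) = \frac{3499}{316}$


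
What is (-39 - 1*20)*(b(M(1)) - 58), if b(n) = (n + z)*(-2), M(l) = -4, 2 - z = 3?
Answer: 2832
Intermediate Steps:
z = -1 (z = 2 - 1*3 = 2 - 3 = -1)
b(n) = 2 - 2*n (b(n) = (n - 1)*(-2) = (-1 + n)*(-2) = 2 - 2*n)
(-39 - 1*20)*(b(M(1)) - 58) = (-39 - 1*20)*((2 - 2*(-4)) - 58) = (-39 - 20)*((2 + 8) - 58) = -59*(10 - 58) = -59*(-48) = 2832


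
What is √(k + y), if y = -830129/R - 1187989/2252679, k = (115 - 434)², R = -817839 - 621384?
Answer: √982219382102205002693105493/98245679649 ≈ 319.00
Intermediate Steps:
R = -1439223
k = 101761 (k = (-319)² = 101761)
y = 4855547668/98245679649 (y = -830129/(-1439223) - 1187989/2252679 = -830129*(-1/1439223) - 1187989*1/2252679 = 830129/1439223 - 107999/204789 = 4855547668/98245679649 ≈ 0.049423)
√(k + y) = √(101761 + 4855547668/98245679649) = √(9997583462309557/98245679649) = √982219382102205002693105493/98245679649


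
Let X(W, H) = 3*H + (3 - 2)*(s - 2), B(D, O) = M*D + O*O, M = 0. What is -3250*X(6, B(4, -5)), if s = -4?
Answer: -224250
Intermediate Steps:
B(D, O) = O² (B(D, O) = 0*D + O*O = 0 + O² = O²)
X(W, H) = -6 + 3*H (X(W, H) = 3*H + (3 - 2)*(-4 - 2) = 3*H + 1*(-6) = 3*H - 6 = -6 + 3*H)
-3250*X(6, B(4, -5)) = -3250*(-6 + 3*(-5)²) = -3250*(-6 + 3*25) = -3250*(-6 + 75) = -3250*69 = -224250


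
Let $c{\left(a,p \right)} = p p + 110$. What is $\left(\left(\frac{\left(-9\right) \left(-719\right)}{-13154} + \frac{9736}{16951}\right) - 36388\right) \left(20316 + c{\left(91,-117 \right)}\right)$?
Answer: $- \frac{276793405730459835}{222973454} \approx -1.2414 \cdot 10^{9}$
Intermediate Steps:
$c{\left(a,p \right)} = 110 + p^{2}$ ($c{\left(a,p \right)} = p^{2} + 110 = 110 + p^{2}$)
$\left(\left(\frac{\left(-9\right) \left(-719\right)}{-13154} + \frac{9736}{16951}\right) - 36388\right) \left(20316 + c{\left(91,-117 \right)}\right) = \left(\left(\frac{\left(-9\right) \left(-719\right)}{-13154} + \frac{9736}{16951}\right) - 36388\right) \left(20316 + \left(110 + \left(-117\right)^{2}\right)\right) = \left(\left(6471 \left(- \frac{1}{13154}\right) + 9736 \cdot \frac{1}{16951}\right) - 36388\right) \left(20316 + \left(110 + 13689\right)\right) = \left(\left(- \frac{6471}{13154} + \frac{9736}{16951}\right) - 36388\right) \left(20316 + 13799\right) = \left(\frac{18377423}{222973454} - 36388\right) 34115 = \left(- \frac{8113539666729}{222973454}\right) 34115 = - \frac{276793405730459835}{222973454}$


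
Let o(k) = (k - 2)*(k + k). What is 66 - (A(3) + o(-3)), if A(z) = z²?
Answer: 27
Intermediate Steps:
o(k) = 2*k*(-2 + k) (o(k) = (-2 + k)*(2*k) = 2*k*(-2 + k))
66 - (A(3) + o(-3)) = 66 - (3² + 2*(-3)*(-2 - 3)) = 66 - (9 + 2*(-3)*(-5)) = 66 - (9 + 30) = 66 - 1*39 = 66 - 39 = 27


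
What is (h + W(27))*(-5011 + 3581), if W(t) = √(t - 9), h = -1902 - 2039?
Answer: 5635630 - 4290*√2 ≈ 5.6296e+6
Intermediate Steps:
h = -3941
W(t) = √(-9 + t)
(h + W(27))*(-5011 + 3581) = (-3941 + √(-9 + 27))*(-5011 + 3581) = (-3941 + √18)*(-1430) = (-3941 + 3*√2)*(-1430) = 5635630 - 4290*√2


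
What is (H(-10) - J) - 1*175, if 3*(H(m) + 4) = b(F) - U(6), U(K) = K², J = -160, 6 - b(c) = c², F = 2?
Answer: -91/3 ≈ -30.333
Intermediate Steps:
b(c) = 6 - c²
H(m) = -46/3 (H(m) = -4 + ((6 - 1*2²) - 1*6²)/3 = -4 + ((6 - 1*4) - 1*36)/3 = -4 + ((6 - 4) - 36)/3 = -4 + (2 - 36)/3 = -4 + (⅓)*(-34) = -4 - 34/3 = -46/3)
(H(-10) - J) - 1*175 = (-46/3 - 1*(-160)) - 1*175 = (-46/3 + 160) - 175 = 434/3 - 175 = -91/3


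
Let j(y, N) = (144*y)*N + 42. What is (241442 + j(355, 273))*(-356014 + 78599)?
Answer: -3938528444260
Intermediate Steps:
j(y, N) = 42 + 144*N*y (j(y, N) = 144*N*y + 42 = 42 + 144*N*y)
(241442 + j(355, 273))*(-356014 + 78599) = (241442 + (42 + 144*273*355))*(-356014 + 78599) = (241442 + (42 + 13955760))*(-277415) = (241442 + 13955802)*(-277415) = 14197244*(-277415) = -3938528444260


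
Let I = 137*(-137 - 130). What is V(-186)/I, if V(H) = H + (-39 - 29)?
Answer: 254/36579 ≈ 0.0069439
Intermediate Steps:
V(H) = -68 + H (V(H) = H - 68 = -68 + H)
I = -36579 (I = 137*(-267) = -36579)
V(-186)/I = (-68 - 186)/(-36579) = -254*(-1/36579) = 254/36579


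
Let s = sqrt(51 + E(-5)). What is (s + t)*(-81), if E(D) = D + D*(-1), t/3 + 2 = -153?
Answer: 37665 - 81*sqrt(51) ≈ 37087.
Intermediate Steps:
t = -465 (t = -6 + 3*(-153) = -6 - 459 = -465)
E(D) = 0 (E(D) = D - D = 0)
s = sqrt(51) (s = sqrt(51 + 0) = sqrt(51) ≈ 7.1414)
(s + t)*(-81) = (sqrt(51) - 465)*(-81) = (-465 + sqrt(51))*(-81) = 37665 - 81*sqrt(51)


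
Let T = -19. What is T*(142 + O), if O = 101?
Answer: -4617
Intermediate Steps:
T*(142 + O) = -19*(142 + 101) = -19*243 = -4617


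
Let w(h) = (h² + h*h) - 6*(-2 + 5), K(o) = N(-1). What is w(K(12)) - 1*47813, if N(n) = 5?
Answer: -47781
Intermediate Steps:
K(o) = 5
w(h) = -18 + 2*h² (w(h) = (h² + h²) - 6*3 = 2*h² - 1*18 = 2*h² - 18 = -18 + 2*h²)
w(K(12)) - 1*47813 = (-18 + 2*5²) - 1*47813 = (-18 + 2*25) - 47813 = (-18 + 50) - 47813 = 32 - 47813 = -47781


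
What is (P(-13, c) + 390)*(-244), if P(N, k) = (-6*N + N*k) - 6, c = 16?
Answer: -61976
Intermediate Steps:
P(N, k) = -6 - 6*N + N*k
(P(-13, c) + 390)*(-244) = ((-6 - 6*(-13) - 13*16) + 390)*(-244) = ((-6 + 78 - 208) + 390)*(-244) = (-136 + 390)*(-244) = 254*(-244) = -61976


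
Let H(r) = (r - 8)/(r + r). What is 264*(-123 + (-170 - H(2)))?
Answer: -76956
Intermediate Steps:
H(r) = (-8 + r)/(2*r) (H(r) = (-8 + r)/((2*r)) = (-8 + r)*(1/(2*r)) = (-8 + r)/(2*r))
264*(-123 + (-170 - H(2))) = 264*(-123 + (-170 - (-8 + 2)/(2*2))) = 264*(-123 + (-170 - (-6)/(2*2))) = 264*(-123 + (-170 - 1*(-3/2))) = 264*(-123 + (-170 + 3/2)) = 264*(-123 - 337/2) = 264*(-583/2) = -76956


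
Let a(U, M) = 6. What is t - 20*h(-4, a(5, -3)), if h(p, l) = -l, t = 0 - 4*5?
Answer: 100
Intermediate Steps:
t = -20 (t = 0 - 20 = -20)
t - 20*h(-4, a(5, -3)) = -20 - (-20)*6 = -20 - 20*(-6) = -20 + 120 = 100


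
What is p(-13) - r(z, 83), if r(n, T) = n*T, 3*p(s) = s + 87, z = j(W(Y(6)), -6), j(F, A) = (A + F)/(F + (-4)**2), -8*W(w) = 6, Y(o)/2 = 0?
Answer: 11237/183 ≈ 61.404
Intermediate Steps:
Y(o) = 0 (Y(o) = 2*0 = 0)
W(w) = -3/4 (W(w) = -1/8*6 = -3/4)
j(F, A) = (A + F)/(16 + F) (j(F, A) = (A + F)/(F + 16) = (A + F)/(16 + F))
z = -27/61 (z = (-6 - 3/4)/(16 - 3/4) = -27/4/(61/4) = (4/61)*(-27/4) = -27/61 ≈ -0.44262)
p(s) = 29 + s/3 (p(s) = (s + 87)/3 = (87 + s)/3 = 29 + s/3)
r(n, T) = T*n
p(-13) - r(z, 83) = (29 + (1/3)*(-13)) - 83*(-27)/61 = (29 - 13/3) - 1*(-2241/61) = 74/3 + 2241/61 = 11237/183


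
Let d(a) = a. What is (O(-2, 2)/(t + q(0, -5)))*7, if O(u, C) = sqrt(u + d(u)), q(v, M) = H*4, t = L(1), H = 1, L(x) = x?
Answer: 14*I/5 ≈ 2.8*I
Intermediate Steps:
t = 1
q(v, M) = 4 (q(v, M) = 1*4 = 4)
O(u, C) = sqrt(2)*sqrt(u) (O(u, C) = sqrt(u + u) = sqrt(2*u) = sqrt(2)*sqrt(u))
(O(-2, 2)/(t + q(0, -5)))*7 = ((sqrt(2)*sqrt(-2))/(1 + 4))*7 = ((sqrt(2)*(I*sqrt(2)))/5)*7 = ((2*I)/5)*7 = (2*I/5)*7 = 14*I/5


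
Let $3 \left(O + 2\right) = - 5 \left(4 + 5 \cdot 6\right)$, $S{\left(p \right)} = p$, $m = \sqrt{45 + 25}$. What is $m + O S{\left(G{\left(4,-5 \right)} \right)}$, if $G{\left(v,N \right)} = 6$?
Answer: $-352 + \sqrt{70} \approx -343.63$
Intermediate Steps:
$m = \sqrt{70} \approx 8.3666$
$O = - \frac{176}{3}$ ($O = -2 + \frac{\left(-5\right) \left(4 + 5 \cdot 6\right)}{3} = -2 + \frac{\left(-5\right) \left(4 + 30\right)}{3} = -2 + \frac{\left(-5\right) 34}{3} = -2 + \frac{1}{3} \left(-170\right) = -2 - \frac{170}{3} = - \frac{176}{3} \approx -58.667$)
$m + O S{\left(G{\left(4,-5 \right)} \right)} = \sqrt{70} - 352 = -352 + \sqrt{70}$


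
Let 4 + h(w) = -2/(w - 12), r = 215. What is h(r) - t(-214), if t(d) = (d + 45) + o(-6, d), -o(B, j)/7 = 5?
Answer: 40598/203 ≈ 199.99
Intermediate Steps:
o(B, j) = -35 (o(B, j) = -7*5 = -35)
t(d) = 10 + d (t(d) = (d + 45) - 35 = (45 + d) - 35 = 10 + d)
h(w) = -4 - 2/(-12 + w) (h(w) = -4 - 2/(w - 12) = -4 - 2/(-12 + w))
h(r) - t(-214) = 2*(23 - 2*215)/(-12 + 215) - (10 - 214) = 2*(23 - 430)/203 - 1*(-204) = 2*(1/203)*(-407) + 204 = -814/203 + 204 = 40598/203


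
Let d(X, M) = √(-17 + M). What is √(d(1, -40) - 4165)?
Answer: √(-4165 + I*√57) ≈ 0.0585 + 64.537*I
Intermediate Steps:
√(d(1, -40) - 4165) = √(√(-17 - 40) - 4165) = √(√(-57) - 4165) = √(I*√57 - 4165) = √(-4165 + I*√57)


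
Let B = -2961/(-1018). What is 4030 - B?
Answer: 4099579/1018 ≈ 4027.1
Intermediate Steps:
B = 2961/1018 (B = -2961*(-1/1018) = 2961/1018 ≈ 2.9086)
4030 - B = 4030 - 1*2961/1018 = 4030 - 2961/1018 = 4099579/1018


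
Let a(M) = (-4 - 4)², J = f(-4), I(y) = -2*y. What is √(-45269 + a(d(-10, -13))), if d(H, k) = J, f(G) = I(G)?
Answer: I*√45205 ≈ 212.61*I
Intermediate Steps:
f(G) = -2*G
J = 8 (J = -2*(-4) = 8)
d(H, k) = 8
a(M) = 64 (a(M) = (-8)² = 64)
√(-45269 + a(d(-10, -13))) = √(-45269 + 64) = √(-45205) = I*√45205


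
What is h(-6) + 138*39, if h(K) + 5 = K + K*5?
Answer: 5341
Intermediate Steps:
h(K) = -5 + 6*K (h(K) = -5 + (K + K*5) = -5 + (K + 5*K) = -5 + 6*K)
h(-6) + 138*39 = (-5 + 6*(-6)) + 138*39 = (-5 - 36) + 5382 = -41 + 5382 = 5341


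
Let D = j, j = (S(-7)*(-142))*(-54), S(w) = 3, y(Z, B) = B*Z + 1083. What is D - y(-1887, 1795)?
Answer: 3409086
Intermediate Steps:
y(Z, B) = 1083 + B*Z
j = 23004 (j = (3*(-142))*(-54) = -426*(-54) = 23004)
D = 23004
D - y(-1887, 1795) = 23004 - (1083 + 1795*(-1887)) = 23004 - (1083 - 3387165) = 23004 - 1*(-3386082) = 23004 + 3386082 = 3409086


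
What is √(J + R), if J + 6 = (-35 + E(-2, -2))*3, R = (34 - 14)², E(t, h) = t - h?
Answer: 17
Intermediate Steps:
R = 400 (R = 20² = 400)
J = -111 (J = -6 + (-35 + (-2 - 1*(-2)))*3 = -6 + (-35 + (-2 + 2))*3 = -6 + (-35 + 0)*3 = -6 - 35*3 = -6 - 105 = -111)
√(J + R) = √(-111 + 400) = √289 = 17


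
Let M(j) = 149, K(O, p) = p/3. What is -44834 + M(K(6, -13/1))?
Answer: -44685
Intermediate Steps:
K(O, p) = p/3 (K(O, p) = p*(⅓) = p/3)
-44834 + M(K(6, -13/1)) = -44834 + 149 = -44685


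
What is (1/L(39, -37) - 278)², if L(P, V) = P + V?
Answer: 308025/4 ≈ 77006.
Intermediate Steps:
(1/L(39, -37) - 278)² = (1/(39 - 37) - 278)² = (1/2 - 278)² = (½ - 278)² = (-555/2)² = 308025/4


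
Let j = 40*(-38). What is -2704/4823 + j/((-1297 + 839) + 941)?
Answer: -94912/25599 ≈ -3.7076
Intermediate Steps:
j = -1520
-2704/4823 + j/((-1297 + 839) + 941) = -2704/4823 - 1520/((-1297 + 839) + 941) = -2704*1/4823 - 1520/(-458 + 941) = -208/371 - 1520/483 = -94912/25599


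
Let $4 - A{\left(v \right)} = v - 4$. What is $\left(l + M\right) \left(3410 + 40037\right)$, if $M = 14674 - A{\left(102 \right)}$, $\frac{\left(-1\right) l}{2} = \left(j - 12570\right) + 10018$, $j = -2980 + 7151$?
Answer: $500943910$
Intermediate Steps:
$j = 4171$
$l = -3238$ ($l = - 2 \left(\left(4171 - 12570\right) + 10018\right) = - 2 \left(-8399 + 10018\right) = \left(-2\right) 1619 = -3238$)
$A{\left(v \right)} = 8 - v$ ($A{\left(v \right)} = 4 - \left(v - 4\right) = 4 - \left(-4 + v\right) = 8 - v$)
$M = 14768$ ($M = 14674 - \left(8 - 102\right) = 14674 - -94 = 14674 + 94 = 14768$)
$\left(l + M\right) \left(3410 + 40037\right) = \left(-3238 + 14768\right) \left(3410 + 40037\right) = 11530 \cdot 43447 = 500943910$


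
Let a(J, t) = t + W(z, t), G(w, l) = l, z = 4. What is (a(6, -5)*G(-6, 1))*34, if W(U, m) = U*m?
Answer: -850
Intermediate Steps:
a(J, t) = 5*t (a(J, t) = t + 4*t = 5*t)
(a(6, -5)*G(-6, 1))*34 = ((5*(-5))*1)*34 = -25*1*34 = -25*34 = -850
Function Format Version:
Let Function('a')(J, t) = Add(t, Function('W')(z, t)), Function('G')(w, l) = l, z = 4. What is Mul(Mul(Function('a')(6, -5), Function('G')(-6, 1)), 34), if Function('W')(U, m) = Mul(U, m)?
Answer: -850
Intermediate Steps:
Function('a')(J, t) = Mul(5, t) (Function('a')(J, t) = Add(t, Mul(4, t)) = Mul(5, t))
Mul(Mul(Function('a')(6, -5), Function('G')(-6, 1)), 34) = Mul(Mul(Mul(5, -5), 1), 34) = Mul(Mul(-25, 1), 34) = Mul(-25, 34) = -850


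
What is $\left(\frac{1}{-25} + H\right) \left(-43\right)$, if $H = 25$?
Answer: $- \frac{26832}{25} \approx -1073.3$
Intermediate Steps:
$\left(\frac{1}{-25} + H\right) \left(-43\right) = \left(\frac{1}{-25} + 25\right) \left(-43\right) = \left(- \frac{1}{25} + 25\right) \left(-43\right) = \frac{624}{25} \left(-43\right) = - \frac{26832}{25}$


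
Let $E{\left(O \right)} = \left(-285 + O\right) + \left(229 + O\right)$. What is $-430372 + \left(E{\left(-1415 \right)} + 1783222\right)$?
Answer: $1349964$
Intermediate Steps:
$E{\left(O \right)} = -56 + 2 O$
$-430372 + \left(E{\left(-1415 \right)} + 1783222\right) = -430372 + \left(\left(-56 + 2 \left(-1415\right)\right) + 1783222\right) = -430372 + \left(\left(-56 - 2830\right) + 1783222\right) = -430372 + \left(-2886 + 1783222\right) = -430372 + 1780336 = 1349964$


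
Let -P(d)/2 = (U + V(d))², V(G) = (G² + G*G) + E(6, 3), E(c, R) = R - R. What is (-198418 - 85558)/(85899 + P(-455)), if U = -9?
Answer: 283976/342859813463 ≈ 8.2826e-7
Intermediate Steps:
E(c, R) = 0
V(G) = 2*G² (V(G) = (G² + G*G) + 0 = (G² + G²) + 0 = 2*G² + 0 = 2*G²)
P(d) = -2*(-9 + 2*d²)²
(-198418 - 85558)/(85899 + P(-455)) = (-198418 - 85558)/(85899 - 2*(-9 + 2*(-455)²)²) = -283976/(85899 - 2*(-9 + 2*207025)²) = -283976/(85899 - 2*(-9 + 414050)²) = -283976/(85899 - 2*414041²) = -283976/(85899 - 2*171429949681) = -283976/(85899 - 342859899362) = -283976/(-342859813463) = -283976*(-1/342859813463) = 283976/342859813463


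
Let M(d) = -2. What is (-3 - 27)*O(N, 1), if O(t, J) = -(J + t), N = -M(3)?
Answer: 90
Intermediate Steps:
N = 2 (N = -1*(-2) = 2)
O(t, J) = -J - t
(-3 - 27)*O(N, 1) = (-3 - 27)*(-1*1 - 1*2) = -30*(-1 - 2) = -30*(-3) = 90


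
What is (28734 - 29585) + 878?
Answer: 27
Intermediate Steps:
(28734 - 29585) + 878 = -851 + 878 = 27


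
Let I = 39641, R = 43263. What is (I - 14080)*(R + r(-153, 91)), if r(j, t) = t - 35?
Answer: 1107276959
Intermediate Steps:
r(j, t) = -35 + t
(I - 14080)*(R + r(-153, 91)) = (39641 - 14080)*(43263 + (-35 + 91)) = 25561*(43263 + 56) = 25561*43319 = 1107276959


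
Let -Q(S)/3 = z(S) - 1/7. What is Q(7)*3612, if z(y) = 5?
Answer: -52632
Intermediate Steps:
Q(S) = -102/7 (Q(S) = -3*(5 - 1/7) = -3*(5 - 1*⅐) = -3*(5 - ⅐) = -3*34/7 = -102/7)
Q(7)*3612 = -102/7*3612 = -52632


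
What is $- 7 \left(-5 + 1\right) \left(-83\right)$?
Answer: $-2324$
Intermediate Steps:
$- 7 \left(-5 + 1\right) \left(-83\right) = - 7 \left(\left(-4\right) \left(-83\right)\right) = \left(-7\right) 332 = -2324$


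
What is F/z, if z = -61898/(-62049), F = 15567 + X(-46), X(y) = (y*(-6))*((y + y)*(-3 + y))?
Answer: 78167778975/61898 ≈ 1.2628e+6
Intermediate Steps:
X(y) = -12*y²*(-3 + y) (X(y) = (-6*y)*((2*y)*(-3 + y)) = (-6*y)*(2*y*(-3 + y)) = -12*y²*(-3 + y))
F = 1259775 (F = 15567 + 12*(-46)²*(3 - 1*(-46)) = 15567 + 12*2116*(3 + 46) = 15567 + 12*2116*49 = 15567 + 1244208 = 1259775)
z = 61898/62049 (z = -61898*(-1/62049) = 61898/62049 ≈ 0.99757)
F/z = 1259775/(61898/62049) = 1259775*(62049/61898) = 78167778975/61898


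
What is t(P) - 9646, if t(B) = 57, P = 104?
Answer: -9589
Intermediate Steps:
t(P) - 9646 = 57 - 9646 = -9589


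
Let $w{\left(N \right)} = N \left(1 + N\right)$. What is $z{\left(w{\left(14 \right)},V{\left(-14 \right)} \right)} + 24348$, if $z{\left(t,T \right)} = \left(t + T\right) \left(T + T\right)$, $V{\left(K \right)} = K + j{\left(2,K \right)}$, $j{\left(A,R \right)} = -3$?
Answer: $17786$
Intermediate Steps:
$V{\left(K \right)} = -3 + K$ ($V{\left(K \right)} = K - 3 = -3 + K$)
$z{\left(t,T \right)} = 2 T \left(T + t\right)$ ($z{\left(t,T \right)} = \left(T + t\right) 2 T = 2 T \left(T + t\right)$)
$z{\left(w{\left(14 \right)},V{\left(-14 \right)} \right)} + 24348 = 2 \left(-3 - 14\right) \left(\left(-3 - 14\right) + 14 \left(1 + 14\right)\right) + 24348 = 2 \left(-17\right) \left(-17 + 14 \cdot 15\right) + 24348 = 2 \left(-17\right) \left(-17 + 210\right) + 24348 = 2 \left(-17\right) 193 + 24348 = -6562 + 24348 = 17786$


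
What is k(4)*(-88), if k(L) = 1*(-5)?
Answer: 440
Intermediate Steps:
k(L) = -5
k(4)*(-88) = -5*(-88) = 440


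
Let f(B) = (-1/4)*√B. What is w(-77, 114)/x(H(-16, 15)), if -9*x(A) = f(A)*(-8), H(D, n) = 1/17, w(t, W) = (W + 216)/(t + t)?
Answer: 135*√17/14 ≈ 39.759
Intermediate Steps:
w(t, W) = (216 + W)/(2*t) (w(t, W) = (216 + W)/((2*t)) = (216 + W)*(1/(2*t)) = (216 + W)/(2*t))
H(D, n) = 1/17 (H(D, n) = 1*(1/17) = 1/17)
f(B) = -√B/4 (f(B) = (-1*¼)*√B = -√B/4)
x(A) = -2*√A/9 (x(A) = -(-√A/4)*(-8)/9 = -2*√A/9)
w(-77, 114)/x(H(-16, 15)) = ((½)*(216 + 114)/(-77))/((-2*√17/153)) = ((½)*(-1/77)*330)/((-2*√17/153)) = -15*(-9*√17/2)/7 = -(-135)*√17/14 = 135*√17/14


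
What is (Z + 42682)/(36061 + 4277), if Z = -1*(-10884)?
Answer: 26783/20169 ≈ 1.3279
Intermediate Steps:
Z = 10884
(Z + 42682)/(36061 + 4277) = (10884 + 42682)/(36061 + 4277) = 53566/40338 = 53566*(1/40338) = 26783/20169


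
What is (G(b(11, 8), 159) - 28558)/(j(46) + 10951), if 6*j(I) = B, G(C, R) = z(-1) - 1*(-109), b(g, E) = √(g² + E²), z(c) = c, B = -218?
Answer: -42675/16372 ≈ -2.6066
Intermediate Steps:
b(g, E) = √(E² + g²)
G(C, R) = 108 (G(C, R) = -1 - 1*(-109) = -1 + 109 = 108)
j(I) = -109/3 (j(I) = (⅙)*(-218) = -109/3)
(G(b(11, 8), 159) - 28558)/(j(46) + 10951) = (108 - 28558)/(-109/3 + 10951) = -28450/32744/3 = -28450*3/32744 = -42675/16372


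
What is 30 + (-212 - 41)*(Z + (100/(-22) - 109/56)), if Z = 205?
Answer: -2810783/56 ≈ -50193.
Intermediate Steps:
30 + (-212 - 41)*(Z + (100/(-22) - 109/56)) = 30 + (-212 - 41)*(205 + (100/(-22) - 109/56)) = 30 - 253*(205 + (100*(-1/22) - 109*1/56)) = 30 - 253*(205 + (-50/11 - 109/56)) = 30 - 253*(205 - 3999/616) = 30 - 253*122281/616 = 30 - 2812463/56 = -2810783/56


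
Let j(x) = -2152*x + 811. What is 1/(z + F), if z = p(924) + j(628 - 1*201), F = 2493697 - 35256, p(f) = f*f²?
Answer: 1/790429372 ≈ 1.2651e-9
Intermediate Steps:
p(f) = f³
j(x) = 811 - 2152*x
F = 2458441
z = 787970931 (z = 924³ + (811 - 2152*(628 - 1*201)) = 788889024 + (811 - 2152*(628 - 201)) = 788889024 + (811 - 2152*427) = 788889024 + (811 - 918904) = 788889024 - 918093 = 787970931)
1/(z + F) = 1/(787970931 + 2458441) = 1/790429372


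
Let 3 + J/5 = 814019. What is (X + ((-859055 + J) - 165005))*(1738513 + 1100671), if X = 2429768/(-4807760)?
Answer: 2598657325599222968/300485 ≈ 8.6482e+12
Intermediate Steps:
J = 4070080 (J = -15 + 5*814019 = -15 + 4070095 = 4070080)
X = -303721/600970 (X = 2429768*(-1/4807760) = -303721/600970 ≈ -0.50538)
(X + ((-859055 + J) - 165005))*(1738513 + 1100671) = (-303721/600970 + ((-859055 + 4070080) - 165005))*(1738513 + 1100671) = (-303721/600970 + (3211025 - 165005))*2839184 = (-303721/600970 + 3046020)*2839184 = (1830566335679/600970)*2839184 = 2598657325599222968/300485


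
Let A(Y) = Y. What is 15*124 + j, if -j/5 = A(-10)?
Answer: 1910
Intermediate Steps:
j = 50 (j = -5*(-10) = 50)
15*124 + j = 15*124 + 50 = 1860 + 50 = 1910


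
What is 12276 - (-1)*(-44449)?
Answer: -32173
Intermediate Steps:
12276 - (-1)*(-44449) = 12276 - 1*44449 = 12276 - 44449 = -32173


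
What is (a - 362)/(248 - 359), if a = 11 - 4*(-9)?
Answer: 105/37 ≈ 2.8378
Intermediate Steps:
a = 47 (a = 11 + 36 = 47)
(a - 362)/(248 - 359) = (47 - 362)/(248 - 359) = -315/(-111) = -315*(-1/111) = 105/37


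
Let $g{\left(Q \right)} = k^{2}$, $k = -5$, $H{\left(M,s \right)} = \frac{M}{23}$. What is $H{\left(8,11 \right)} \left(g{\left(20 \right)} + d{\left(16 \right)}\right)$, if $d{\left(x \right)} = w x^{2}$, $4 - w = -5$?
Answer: $\frac{18632}{23} \approx 810.09$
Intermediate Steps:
$w = 9$ ($w = 4 - -5 = 4 + 5 = 9$)
$H{\left(M,s \right)} = \frac{M}{23}$ ($H{\left(M,s \right)} = M \frac{1}{23} = \frac{M}{23}$)
$d{\left(x \right)} = 9 x^{2}$
$g{\left(Q \right)} = 25$ ($g{\left(Q \right)} = \left(-5\right)^{2} = 25$)
$H{\left(8,11 \right)} \left(g{\left(20 \right)} + d{\left(16 \right)}\right) = \frac{1}{23} \cdot 8 \left(25 + 9 \cdot 16^{2}\right) = \frac{8 \left(25 + 9 \cdot 256\right)}{23} = \frac{8 \left(25 + 2304\right)}{23} = \frac{8}{23} \cdot 2329 = \frac{18632}{23}$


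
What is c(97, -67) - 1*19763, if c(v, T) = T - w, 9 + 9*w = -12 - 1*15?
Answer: -19826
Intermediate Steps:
w = -4 (w = -1 + (-12 - 1*15)/9 = -1 + (-12 - 15)/9 = -1 + (⅑)*(-27) = -1 - 3 = -4)
c(v, T) = 4 + T (c(v, T) = T - 1*(-4) = T + 4 = 4 + T)
c(97, -67) - 1*19763 = (4 - 67) - 1*19763 = -63 - 19763 = -19826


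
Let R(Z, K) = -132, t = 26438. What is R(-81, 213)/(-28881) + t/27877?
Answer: 255745214/268371879 ≈ 0.95295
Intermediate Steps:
R(-81, 213)/(-28881) + t/27877 = -132/(-28881) + 26438/27877 = -132*(-1/28881) + 26438*(1/27877) = 44/9627 + 26438/27877 = 255745214/268371879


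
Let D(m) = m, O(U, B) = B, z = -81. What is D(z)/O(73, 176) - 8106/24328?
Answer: -424653/535216 ≈ -0.79342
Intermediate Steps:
D(z)/O(73, 176) - 8106/24328 = -81/176 - 8106/24328 = -81*1/176 - 8106*1/24328 = -81/176 - 4053/12164 = -424653/535216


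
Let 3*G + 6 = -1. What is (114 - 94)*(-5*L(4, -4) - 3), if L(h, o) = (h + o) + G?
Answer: 520/3 ≈ 173.33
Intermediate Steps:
G = -7/3 (G = -2 + (1/3)*(-1) = -2 - 1/3 = -7/3 ≈ -2.3333)
L(h, o) = -7/3 + h + o (L(h, o) = (h + o) - 7/3 = -7/3 + h + o)
(114 - 94)*(-5*L(4, -4) - 3) = (114 - 94)*(-5*(-7/3 + 4 - 4) - 3) = 20*(-5*(-7/3) - 3) = 20*(35/3 - 3) = 20*(26/3) = 520/3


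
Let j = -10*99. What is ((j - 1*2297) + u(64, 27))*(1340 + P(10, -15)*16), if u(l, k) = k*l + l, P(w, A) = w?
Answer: -2242500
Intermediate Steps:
u(l, k) = l + k*l
j = -990
((j - 1*2297) + u(64, 27))*(1340 + P(10, -15)*16) = ((-990 - 1*2297) + 64*(1 + 27))*(1340 + 10*16) = ((-990 - 2297) + 64*28)*(1340 + 160) = (-3287 + 1792)*1500 = -1495*1500 = -2242500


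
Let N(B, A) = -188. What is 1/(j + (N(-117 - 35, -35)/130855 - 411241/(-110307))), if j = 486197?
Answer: 14434222485/7017929461742884 ≈ 2.0568e-6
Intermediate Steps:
1/(j + (N(-117 - 35, -35)/130855 - 411241/(-110307))) = 1/(486197 + (-188/130855 - 411241/(-110307))) = 1/(486197 + (-188*1/130855 - 411241*(-1/110307))) = 1/(486197 + (-188/130855 + 411241/110307)) = 1/(486197 + 53792203339/14434222485) = 1/(7017929461742884/14434222485) = 14434222485/7017929461742884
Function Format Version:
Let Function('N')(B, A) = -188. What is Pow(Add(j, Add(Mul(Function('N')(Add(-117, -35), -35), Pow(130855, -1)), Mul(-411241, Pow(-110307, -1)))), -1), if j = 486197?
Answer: Rational(14434222485, 7017929461742884) ≈ 2.0568e-6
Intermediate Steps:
Pow(Add(j, Add(Mul(Function('N')(Add(-117, -35), -35), Pow(130855, -1)), Mul(-411241, Pow(-110307, -1)))), -1) = Pow(Add(486197, Add(Mul(-188, Pow(130855, -1)), Mul(-411241, Pow(-110307, -1)))), -1) = Pow(Add(486197, Add(Mul(-188, Rational(1, 130855)), Mul(-411241, Rational(-1, 110307)))), -1) = Pow(Add(486197, Add(Rational(-188, 130855), Rational(411241, 110307))), -1) = Pow(Add(486197, Rational(53792203339, 14434222485)), -1) = Pow(Rational(7017929461742884, 14434222485), -1) = Rational(14434222485, 7017929461742884)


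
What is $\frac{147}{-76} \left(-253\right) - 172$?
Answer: $\frac{24119}{76} \approx 317.36$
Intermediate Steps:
$\frac{147}{-76} \left(-253\right) - 172 = 147 \left(- \frac{1}{76}\right) \left(-253\right) - 172 = \left(- \frac{147}{76}\right) \left(-253\right) - 172 = \frac{37191}{76} - 172 = \frac{24119}{76}$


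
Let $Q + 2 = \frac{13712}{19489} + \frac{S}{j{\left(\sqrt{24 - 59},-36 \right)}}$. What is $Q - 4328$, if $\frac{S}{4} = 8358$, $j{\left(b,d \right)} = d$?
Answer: $- \frac{307417328}{58467} \approx -5258.0$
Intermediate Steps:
$S = 33432$ ($S = 4 \cdot 8358 = 33432$)
$Q = - \frac{54372152}{58467}$ ($Q = -2 + \left(\frac{13712}{19489} + \frac{33432}{-36}\right) = -2 + \left(13712 \cdot \frac{1}{19489} + 33432 \left(- \frac{1}{36}\right)\right) = -2 + \left(\frac{13712}{19489} - \frac{2786}{3}\right) = -2 - \frac{54255218}{58467} = - \frac{54372152}{58467} \approx -929.96$)
$Q - 4328 = - \frac{54372152}{58467} - 4328 = - \frac{307417328}{58467}$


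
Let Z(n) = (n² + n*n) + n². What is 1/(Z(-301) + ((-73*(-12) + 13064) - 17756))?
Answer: 1/267987 ≈ 3.7315e-6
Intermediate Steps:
Z(n) = 3*n² (Z(n) = (n² + n²) + n² = 2*n² + n² = 3*n²)
1/(Z(-301) + ((-73*(-12) + 13064) - 17756)) = 1/(3*(-301)² + ((-73*(-12) + 13064) - 17756)) = 1/(3*90601 + ((876 + 13064) - 17756)) = 1/(271803 + (13940 - 17756)) = 1/(271803 - 3816) = 1/267987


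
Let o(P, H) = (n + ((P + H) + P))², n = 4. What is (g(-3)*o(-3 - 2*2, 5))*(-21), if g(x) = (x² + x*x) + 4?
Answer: -11550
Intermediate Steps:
g(x) = 4 + 2*x² (g(x) = (x² + x²) + 4 = 2*x² + 4 = 4 + 2*x²)
o(P, H) = (4 + H + 2*P)² (o(P, H) = (4 + ((P + H) + P))² = (4 + ((H + P) + P))² = (4 + (H + 2*P))² = (4 + H + 2*P)²)
(g(-3)*o(-3 - 2*2, 5))*(-21) = ((4 + 2*(-3)²)*(4 + 5 + 2*(-3 - 2*2))²)*(-21) = ((4 + 2*9)*(4 + 5 + 2*(-3 - 4))²)*(-21) = ((4 + 18)*(4 + 5 + 2*(-7))²)*(-21) = (22*(4 + 5 - 14)²)*(-21) = (22*(-5)²)*(-21) = (22*25)*(-21) = 550*(-21) = -11550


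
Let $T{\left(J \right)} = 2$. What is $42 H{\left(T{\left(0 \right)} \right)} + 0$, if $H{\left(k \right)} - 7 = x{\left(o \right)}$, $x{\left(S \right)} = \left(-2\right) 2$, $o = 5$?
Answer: $126$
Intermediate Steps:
$x{\left(S \right)} = -4$
$H{\left(k \right)} = 3$ ($H{\left(k \right)} = 7 - 4 = 3$)
$42 H{\left(T{\left(0 \right)} \right)} + 0 = 42 \cdot 3 + 0 = 126 + 0 = 126$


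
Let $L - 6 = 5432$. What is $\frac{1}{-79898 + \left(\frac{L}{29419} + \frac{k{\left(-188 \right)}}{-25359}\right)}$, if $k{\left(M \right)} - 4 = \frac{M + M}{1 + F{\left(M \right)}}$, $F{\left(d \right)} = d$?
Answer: $- \frac{139508810727}{11146449204813548} \approx -1.2516 \cdot 10^{-5}$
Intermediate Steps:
$L = 5438$ ($L = 6 + 5432 = 5438$)
$k{\left(M \right)} = 4 + \frac{2 M}{1 + M}$ ($k{\left(M \right)} = 4 + \frac{M + M}{1 + M} = 4 + \frac{2 M}{1 + M}$)
$\frac{1}{-79898 + \left(\frac{L}{29419} + \frac{k{\left(-188 \right)}}{-25359}\right)} = \frac{1}{-79898 + \left(\frac{5438}{29419} + \frac{2 \frac{1}{1 - 188} \left(2 + 3 \left(-188\right)\right)}{-25359}\right)} = \frac{1}{-79898 + \left(5438 \cdot \frac{1}{29419} + \frac{2 \left(2 - 564\right)}{-187} \left(- \frac{1}{25359}\right)\right)} = \frac{1}{-79898 + \left(\frac{5438}{29419} + 2 \left(- \frac{1}{187}\right) \left(-562\right) \left(- \frac{1}{25359}\right)\right)} = \frac{1}{-79898 + \left(\frac{5438}{29419} + \frac{1124}{187} \left(- \frac{1}{25359}\right)\right)} = \frac{1}{-79898 + \left(\frac{5438}{29419} - \frac{1124}{4742133}\right)} = \frac{1}{-79898 + \frac{25754652298}{139508810727}} = \frac{1}{- \frac{11146449204813548}{139508810727}} = - \frac{139508810727}{11146449204813548}$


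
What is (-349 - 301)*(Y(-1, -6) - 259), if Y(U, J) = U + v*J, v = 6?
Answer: 192400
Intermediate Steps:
Y(U, J) = U + 6*J
(-349 - 301)*(Y(-1, -6) - 259) = (-349 - 301)*((-1 + 6*(-6)) - 259) = -650*((-1 - 36) - 259) = -650*(-37 - 259) = -650*(-296) = 192400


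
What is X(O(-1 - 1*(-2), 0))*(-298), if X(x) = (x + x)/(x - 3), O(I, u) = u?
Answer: 0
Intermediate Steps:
X(x) = 2*x/(-3 + x) (X(x) = (2*x)/(-3 + x) = 2*x/(-3 + x))
X(O(-1 - 1*(-2), 0))*(-298) = (2*0/(-3 + 0))*(-298) = (2*0/(-3))*(-298) = (2*0*(-⅓))*(-298) = 0*(-298) = 0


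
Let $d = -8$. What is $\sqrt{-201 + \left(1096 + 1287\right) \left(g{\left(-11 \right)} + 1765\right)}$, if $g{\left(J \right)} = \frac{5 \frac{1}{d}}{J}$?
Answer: $\frac{3 \sqrt{904742146}}{44} \approx 2050.8$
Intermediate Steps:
$g{\left(J \right)} = - \frac{5}{8 J}$ ($g{\left(J \right)} = \frac{5 \frac{1}{-8}}{J} = \frac{5 \left(- \frac{1}{8}\right)}{J} = - \frac{5}{8 J}$)
$\sqrt{-201 + \left(1096 + 1287\right) \left(g{\left(-11 \right)} + 1765\right)} = \sqrt{-201 + \left(1096 + 1287\right) \left(- \frac{5}{8 \left(-11\right)} + 1765\right)} = \sqrt{-201 + 2383 \left(\left(- \frac{5}{8}\right) \left(- \frac{1}{11}\right) + 1765\right)} = \sqrt{-201 + 2383 \left(\frac{5}{88} + 1765\right)} = \sqrt{-201 + 2383 \cdot \frac{155325}{88}} = \sqrt{-201 + \frac{370139475}{88}} = \sqrt{\frac{370121787}{88}} = \frac{3 \sqrt{904742146}}{44}$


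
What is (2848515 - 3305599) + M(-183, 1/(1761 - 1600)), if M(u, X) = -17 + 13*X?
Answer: -73593248/161 ≈ -4.5710e+5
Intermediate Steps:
(2848515 - 3305599) + M(-183, 1/(1761 - 1600)) = (2848515 - 3305599) + (-17 + 13/(1761 - 1600)) = -457084 + (-17 + 13/161) = -457084 - 2724/161 = -73593248/161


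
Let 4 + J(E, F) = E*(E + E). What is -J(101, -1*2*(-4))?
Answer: -20398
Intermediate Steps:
J(E, F) = -4 + 2*E² (J(E, F) = -4 + E*(E + E) = -4 + E*(2*E) = -4 + 2*E²)
-J(101, -1*2*(-4)) = -(-4 + 2*101²) = -(-4 + 2*10201) = -(-4 + 20402) = -1*20398 = -20398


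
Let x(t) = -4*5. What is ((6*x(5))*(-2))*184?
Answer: 44160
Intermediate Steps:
x(t) = -20
((6*x(5))*(-2))*184 = ((6*(-20))*(-2))*184 = -120*(-2)*184 = 240*184 = 44160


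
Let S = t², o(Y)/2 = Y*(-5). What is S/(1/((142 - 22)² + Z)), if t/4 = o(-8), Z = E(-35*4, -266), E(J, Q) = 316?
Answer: 1506918400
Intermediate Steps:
o(Y) = -10*Y (o(Y) = 2*(Y*(-5)) = 2*(-5*Y) = -10*Y)
Z = 316
t = 320 (t = 4*(-10*(-8)) = 4*80 = 320)
S = 102400 (S = 320² = 102400)
S/(1/((142 - 22)² + Z)) = 102400/(1/((142 - 22)² + 316)) = 102400/(1/(120² + 316)) = 102400/(1/(14400 + 316)) = 102400/(1/14716) = 102400*14716 = 1506918400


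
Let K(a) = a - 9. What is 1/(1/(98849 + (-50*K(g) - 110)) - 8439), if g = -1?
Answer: -99239/837477920 ≈ -0.00011850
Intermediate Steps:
K(a) = -9 + a
1/(1/(98849 + (-50*K(g) - 110)) - 8439) = 1/(1/(98849 + (-50*(-9 - 1) - 110)) - 8439) = 1/(1/(98849 + (-50*(-10) - 110)) - 8439) = 1/(1/(98849 + (500 - 110)) - 8439) = 1/(1/(98849 + 390) - 8439) = 1/(1/99239 - 8439) = 1/(-837477920/99239) = -99239/837477920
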